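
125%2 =1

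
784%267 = 250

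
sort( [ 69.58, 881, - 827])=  [ - 827,69.58, 881 ]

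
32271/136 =237 +39/136 = 237.29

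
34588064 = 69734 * 496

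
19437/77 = 252 + 3/7 =252.43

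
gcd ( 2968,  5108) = 4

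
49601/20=2480 + 1/20 = 2480.05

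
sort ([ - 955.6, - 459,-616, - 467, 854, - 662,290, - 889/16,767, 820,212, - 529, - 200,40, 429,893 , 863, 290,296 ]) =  [ - 955.6, - 662, - 616, - 529, - 467, - 459, - 200, - 889/16 , 40,  212,290,290,296,429,767,  820,854,863 , 893]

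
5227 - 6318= - 1091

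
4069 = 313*13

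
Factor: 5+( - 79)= - 74 = - 2^1*37^1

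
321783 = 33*9751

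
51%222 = 51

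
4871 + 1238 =6109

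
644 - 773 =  - 129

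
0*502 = 0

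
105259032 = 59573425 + 45685607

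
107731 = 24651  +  83080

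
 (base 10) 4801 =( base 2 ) 1001011000001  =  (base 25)7H1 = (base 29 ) 5KG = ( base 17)ga7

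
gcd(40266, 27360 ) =18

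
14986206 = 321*46686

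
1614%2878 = 1614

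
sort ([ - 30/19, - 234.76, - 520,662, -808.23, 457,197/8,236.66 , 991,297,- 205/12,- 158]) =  [  -  808.23, - 520, - 234.76, - 158,  -  205/12, - 30/19,197/8,236.66,297,457,  662,991 ]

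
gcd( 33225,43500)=75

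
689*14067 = 9692163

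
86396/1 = 86396=86396.00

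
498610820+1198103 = 499808923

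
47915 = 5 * 9583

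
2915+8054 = 10969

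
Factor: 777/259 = 3^1  =  3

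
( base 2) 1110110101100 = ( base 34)6JE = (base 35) 671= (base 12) 4490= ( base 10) 7596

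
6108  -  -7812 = 13920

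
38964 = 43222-4258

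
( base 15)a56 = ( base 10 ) 2331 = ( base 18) 739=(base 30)2HL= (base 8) 4433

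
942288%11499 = 10869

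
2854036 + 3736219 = 6590255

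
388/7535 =388/7535= 0.05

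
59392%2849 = 2412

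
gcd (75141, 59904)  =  9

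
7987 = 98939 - 90952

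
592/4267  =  592/4267 = 0.14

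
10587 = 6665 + 3922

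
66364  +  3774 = 70138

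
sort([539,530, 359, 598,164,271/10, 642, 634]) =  [ 271/10,164, 359, 530,539, 598,634, 642 ]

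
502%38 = 8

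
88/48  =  11/6=1.83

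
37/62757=37/62757 = 0.00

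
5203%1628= 319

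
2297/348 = 2297/348 = 6.60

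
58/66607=58/66607 = 0.00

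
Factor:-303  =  -3^1*101^1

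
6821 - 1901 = 4920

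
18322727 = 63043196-44720469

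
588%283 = 22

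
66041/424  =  155 + 321/424 = 155.76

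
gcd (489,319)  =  1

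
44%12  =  8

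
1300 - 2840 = -1540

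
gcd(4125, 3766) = 1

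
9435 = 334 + 9101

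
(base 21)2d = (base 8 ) 67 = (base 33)1m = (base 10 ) 55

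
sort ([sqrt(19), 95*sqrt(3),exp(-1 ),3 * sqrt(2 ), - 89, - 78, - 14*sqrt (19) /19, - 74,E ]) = [ - 89,-78,-74, - 14*sqrt(19 )/19,exp(-1 ),E, 3 *sqrt( 2), sqrt( 19), 95*sqrt(3) ] 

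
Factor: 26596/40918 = 2^1*41^( - 1 )*61^1*109^1*499^( - 1) = 13298/20459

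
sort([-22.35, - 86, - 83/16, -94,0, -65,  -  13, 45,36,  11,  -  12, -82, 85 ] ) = [ - 94,  -  86, - 82 ,-65 , - 22.35, -13,-12, - 83/16,0 , 11, 36, 45, 85 ]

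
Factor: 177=3^1 * 59^1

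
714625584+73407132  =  788032716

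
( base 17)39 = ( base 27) 26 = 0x3C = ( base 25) 2A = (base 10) 60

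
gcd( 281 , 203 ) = 1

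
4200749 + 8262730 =12463479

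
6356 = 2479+3877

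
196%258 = 196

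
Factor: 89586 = 2^1*3^4*7^1*79^1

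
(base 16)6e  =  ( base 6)302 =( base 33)3B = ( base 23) 4i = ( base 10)110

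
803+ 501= 1304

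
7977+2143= 10120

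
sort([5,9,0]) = [ 0,5,9 ] 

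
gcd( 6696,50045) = 1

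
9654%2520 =2094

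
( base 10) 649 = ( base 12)461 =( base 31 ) KT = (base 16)289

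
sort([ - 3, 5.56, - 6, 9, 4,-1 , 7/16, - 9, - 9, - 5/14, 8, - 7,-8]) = [-9,- 9,- 8, - 7 , - 6, - 3,-1, - 5/14, 7/16, 4, 5.56, 8,9]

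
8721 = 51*171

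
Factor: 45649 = 191^1*239^1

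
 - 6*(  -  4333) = 25998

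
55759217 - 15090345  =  40668872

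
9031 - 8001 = 1030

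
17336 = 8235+9101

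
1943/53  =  36 + 35/53 = 36.66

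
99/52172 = 99/52172 = 0.00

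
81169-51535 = 29634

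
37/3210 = 37/3210 =0.01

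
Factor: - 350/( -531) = 2^1 * 3^( - 2 )*5^2*7^1 * 59^( - 1 ) 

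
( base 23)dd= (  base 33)9f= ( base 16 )138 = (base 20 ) fc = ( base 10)312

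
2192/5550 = 1096/2775=0.39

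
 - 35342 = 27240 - 62582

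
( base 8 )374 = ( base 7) 510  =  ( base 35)77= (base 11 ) 20A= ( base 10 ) 252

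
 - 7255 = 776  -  8031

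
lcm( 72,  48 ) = 144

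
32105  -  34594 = - 2489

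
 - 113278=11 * ( - 10298)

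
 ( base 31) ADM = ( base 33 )973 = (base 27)dki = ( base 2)10011100110011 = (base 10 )10035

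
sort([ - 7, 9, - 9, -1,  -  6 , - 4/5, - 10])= [ - 10, - 9, - 7, - 6, - 1,- 4/5, 9 ]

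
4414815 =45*98107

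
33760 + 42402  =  76162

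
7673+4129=11802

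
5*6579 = 32895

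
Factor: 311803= 311803^1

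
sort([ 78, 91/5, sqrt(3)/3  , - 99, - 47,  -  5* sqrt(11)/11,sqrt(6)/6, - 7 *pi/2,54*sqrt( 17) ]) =[-99 ,  -  47, - 7*pi/2, - 5*sqrt( 11)/11,sqrt (6 ) /6,sqrt( 3)/3,91/5,78, 54*sqrt(17) ]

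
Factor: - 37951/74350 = -2^( - 1 )*5^( - 2 ) * 1487^( - 1 )*37951^1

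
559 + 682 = 1241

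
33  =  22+11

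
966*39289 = 37953174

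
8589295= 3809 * 2255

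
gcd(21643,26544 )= 1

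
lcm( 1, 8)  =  8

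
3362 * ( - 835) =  - 2807270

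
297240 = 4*74310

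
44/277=44/277 = 0.16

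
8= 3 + 5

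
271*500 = 135500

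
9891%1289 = 868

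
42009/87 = 14003/29 = 482.86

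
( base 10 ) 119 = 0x77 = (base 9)142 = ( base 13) 92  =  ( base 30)3t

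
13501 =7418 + 6083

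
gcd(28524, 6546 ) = 6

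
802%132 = 10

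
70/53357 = 70/53357 = 0.00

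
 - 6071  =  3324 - 9395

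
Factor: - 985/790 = -197/158 = - 2^( - 1)*79^( - 1) *197^1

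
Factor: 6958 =2^1*7^2 * 71^1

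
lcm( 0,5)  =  0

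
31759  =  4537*7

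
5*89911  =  449555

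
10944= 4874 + 6070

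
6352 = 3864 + 2488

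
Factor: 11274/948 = 2^(-1 )*79^ (-1 )*1879^1 = 1879/158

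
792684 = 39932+752752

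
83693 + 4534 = 88227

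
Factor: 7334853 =3^1* 2444951^1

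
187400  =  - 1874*( - 100 )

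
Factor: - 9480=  - 2^3 * 3^1*5^1*79^1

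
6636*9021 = 59863356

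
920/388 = 2 + 36/97 = 2.37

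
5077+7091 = 12168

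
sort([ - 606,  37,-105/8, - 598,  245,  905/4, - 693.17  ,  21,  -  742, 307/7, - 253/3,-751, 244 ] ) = [-751, - 742,- 693.17 , - 606, - 598,-253/3, - 105/8,21,37,307/7 , 905/4, 244,245]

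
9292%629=486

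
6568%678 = 466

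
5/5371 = 5/5371 = 0.00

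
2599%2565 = 34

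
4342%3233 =1109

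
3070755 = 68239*45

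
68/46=34/23 = 1.48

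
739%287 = 165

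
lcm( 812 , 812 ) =812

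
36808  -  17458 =19350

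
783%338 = 107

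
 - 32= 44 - 76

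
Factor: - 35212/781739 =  - 2^2 * 7^( - 1) * 181^( - 1 )*617^ ( - 1 )*8803^1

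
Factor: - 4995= - 3^3 * 5^1*37^1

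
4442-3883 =559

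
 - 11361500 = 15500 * (-733 ) 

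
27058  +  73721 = 100779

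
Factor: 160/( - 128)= - 2^ ( - 2)*5^1  =  - 5/4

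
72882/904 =36441/452 = 80.62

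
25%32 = 25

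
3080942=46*66977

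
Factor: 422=2^1*211^1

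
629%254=121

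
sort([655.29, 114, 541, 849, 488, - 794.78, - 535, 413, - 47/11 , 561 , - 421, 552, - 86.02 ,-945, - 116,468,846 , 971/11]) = [ - 945 , -794.78, - 535, - 421, - 116, - 86.02,- 47/11, 971/11,114, 413,468, 488,  541,  552, 561,655.29, 846, 849]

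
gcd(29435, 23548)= 5887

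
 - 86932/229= -86932/229 = - 379.62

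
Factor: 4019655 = 3^1*5^1*173^1 *1549^1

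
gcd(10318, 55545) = 7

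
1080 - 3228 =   -  2148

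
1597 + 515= 2112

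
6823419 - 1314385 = 5509034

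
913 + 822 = 1735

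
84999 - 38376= 46623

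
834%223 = 165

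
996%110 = 6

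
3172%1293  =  586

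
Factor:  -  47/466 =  - 2^( - 1)*47^1*233^( - 1)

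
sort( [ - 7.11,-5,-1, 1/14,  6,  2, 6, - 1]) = [ - 7.11, - 5 , - 1,-1, 1/14 , 2, 6,  6]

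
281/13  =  281/13 = 21.62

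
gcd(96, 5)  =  1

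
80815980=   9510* 8498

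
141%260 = 141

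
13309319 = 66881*199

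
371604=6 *61934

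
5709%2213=1283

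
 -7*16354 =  - 114478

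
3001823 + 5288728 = 8290551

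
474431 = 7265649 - 6791218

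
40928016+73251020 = 114179036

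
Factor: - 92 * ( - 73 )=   2^2*23^1*73^1 = 6716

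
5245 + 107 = 5352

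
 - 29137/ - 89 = 29137/89 = 327.38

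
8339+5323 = 13662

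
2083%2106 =2083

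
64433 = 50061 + 14372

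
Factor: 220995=3^3*5^1 * 1637^1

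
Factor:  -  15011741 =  - 15011741^1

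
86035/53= 1623 + 16/53 = 1623.30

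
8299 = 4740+3559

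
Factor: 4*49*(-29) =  - 2^2*7^2*29^1 = -  5684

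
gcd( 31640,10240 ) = 40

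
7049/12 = 7049/12=587.42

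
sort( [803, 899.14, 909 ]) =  [ 803,  899.14,  909]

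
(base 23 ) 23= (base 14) 37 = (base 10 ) 49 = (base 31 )1I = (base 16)31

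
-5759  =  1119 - 6878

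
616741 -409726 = 207015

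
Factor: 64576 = 2^6 * 1009^1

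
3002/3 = 3002/3 = 1000.67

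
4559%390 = 269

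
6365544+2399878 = 8765422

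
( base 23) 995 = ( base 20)C8D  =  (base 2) 1001101101101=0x136D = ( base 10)4973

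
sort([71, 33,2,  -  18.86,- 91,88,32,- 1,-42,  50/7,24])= [ - 91 ,-42,- 18.86 , - 1,2,50/7,24,32,33,71,88 ]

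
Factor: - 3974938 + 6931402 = 2^4* 3^2 * 7^2* 419^1 = 2956464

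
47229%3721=2577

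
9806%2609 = 1979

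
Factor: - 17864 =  - 2^3*7^1 * 11^1*29^1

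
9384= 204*46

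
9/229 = 9/229 = 0.04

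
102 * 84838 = 8653476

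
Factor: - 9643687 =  - 83^1*116189^1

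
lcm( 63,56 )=504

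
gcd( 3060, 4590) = 1530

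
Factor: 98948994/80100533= 2^1 *3^1*1019^( -1 )*78607^ (-1 )*16491499^1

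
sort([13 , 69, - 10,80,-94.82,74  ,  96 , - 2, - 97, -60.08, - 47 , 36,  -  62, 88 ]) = [ - 97, - 94.82, - 62, - 60.08, - 47,  -  10,- 2, 13,36,69,  74,80,88,96 ]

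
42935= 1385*31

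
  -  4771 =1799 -6570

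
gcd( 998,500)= 2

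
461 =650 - 189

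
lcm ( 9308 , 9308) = 9308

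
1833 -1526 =307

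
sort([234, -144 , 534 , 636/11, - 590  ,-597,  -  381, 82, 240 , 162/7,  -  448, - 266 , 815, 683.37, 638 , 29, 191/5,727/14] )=[ - 597, - 590,  -  448,- 381,-266,-144,  162/7, 29,191/5, 727/14,  636/11 , 82,234,240 , 534,638,683.37, 815 ]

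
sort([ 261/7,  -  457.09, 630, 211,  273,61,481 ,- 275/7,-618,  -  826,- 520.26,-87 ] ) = [ - 826, - 618, - 520.26, - 457.09 , - 87, - 275/7,261/7, 61, 211, 273,481, 630]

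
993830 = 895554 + 98276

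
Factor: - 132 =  - 2^2*3^1*11^1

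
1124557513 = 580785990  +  543771523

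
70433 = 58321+12112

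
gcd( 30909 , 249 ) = 3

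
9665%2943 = 836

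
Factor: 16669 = 79^1*211^1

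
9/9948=3/3316 = 0.00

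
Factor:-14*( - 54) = 2^2*3^3*7^1 = 756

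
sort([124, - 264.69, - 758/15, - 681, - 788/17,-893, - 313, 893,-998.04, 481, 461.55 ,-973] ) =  [ - 998.04, - 973 , - 893, - 681, - 313, - 264.69, - 758/15,-788/17,124 , 461.55, 481, 893]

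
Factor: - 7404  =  -2^2*3^1*617^1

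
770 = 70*11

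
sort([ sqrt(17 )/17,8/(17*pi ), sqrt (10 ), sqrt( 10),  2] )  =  [ 8/ (17*pi ),sqrt (17 ) /17, 2, sqrt(10), sqrt( 10) ] 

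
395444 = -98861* (-4 )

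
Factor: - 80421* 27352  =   - 2^3*3^1 * 11^1*13^1*263^1*2437^1 = - 2199675192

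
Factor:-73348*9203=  - 675021644=   - 2^2*11^1*1667^1 * 9203^1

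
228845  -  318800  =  -89955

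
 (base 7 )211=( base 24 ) 4a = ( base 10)106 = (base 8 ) 152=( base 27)3p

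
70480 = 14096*5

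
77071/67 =1150+21/67 = 1150.31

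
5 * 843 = 4215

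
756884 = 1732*437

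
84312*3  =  252936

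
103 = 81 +22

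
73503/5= 14700 + 3/5 = 14700.60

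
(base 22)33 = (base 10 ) 69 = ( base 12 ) 59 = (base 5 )234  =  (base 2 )1000101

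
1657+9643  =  11300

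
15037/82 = 183+31/82= 183.38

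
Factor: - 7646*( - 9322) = 2^2*59^1 * 79^1*3823^1 = 71276012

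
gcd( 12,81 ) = 3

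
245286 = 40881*6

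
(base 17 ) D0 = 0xDD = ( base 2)11011101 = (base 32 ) 6T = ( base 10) 221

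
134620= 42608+92012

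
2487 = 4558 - 2071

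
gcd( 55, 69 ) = 1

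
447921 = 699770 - 251849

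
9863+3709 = 13572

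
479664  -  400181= 79483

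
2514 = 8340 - 5826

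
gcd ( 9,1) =1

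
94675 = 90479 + 4196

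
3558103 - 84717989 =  - 81159886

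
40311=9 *4479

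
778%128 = 10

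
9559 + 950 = 10509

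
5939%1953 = 80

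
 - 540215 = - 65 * 8311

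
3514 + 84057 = 87571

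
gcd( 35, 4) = 1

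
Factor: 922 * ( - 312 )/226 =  - 2^3 * 3^1* 13^1*113^( - 1)*461^1 = -143832/113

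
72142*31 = 2236402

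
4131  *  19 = 78489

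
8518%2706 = 400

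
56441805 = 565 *99897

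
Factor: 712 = 2^3*89^1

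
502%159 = 25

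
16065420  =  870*18466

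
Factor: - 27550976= - 2^8*107621^1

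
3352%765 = 292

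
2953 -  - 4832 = 7785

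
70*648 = 45360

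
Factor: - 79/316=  - 2^(  -  2 ) = - 1/4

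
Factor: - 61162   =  - 2^1*53^1*577^1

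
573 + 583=1156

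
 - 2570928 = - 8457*304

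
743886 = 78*9537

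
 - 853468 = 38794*( - 22 ) 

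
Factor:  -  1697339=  -7^1*43^1*5639^1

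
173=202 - 29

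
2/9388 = 1/4694=0.00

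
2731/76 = 35  +  71/76  =  35.93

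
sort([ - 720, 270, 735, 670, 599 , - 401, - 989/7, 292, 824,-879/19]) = [ - 720, - 401, - 989/7, - 879/19, 270, 292,599,670,735, 824 ]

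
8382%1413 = 1317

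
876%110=106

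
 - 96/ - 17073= 32/5691 = 0.01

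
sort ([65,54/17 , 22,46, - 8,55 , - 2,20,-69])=[-69 , - 8, - 2, 54/17, 20,22,46,55,65 ]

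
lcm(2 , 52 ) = 52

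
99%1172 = 99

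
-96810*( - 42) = 4066020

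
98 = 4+94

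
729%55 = 14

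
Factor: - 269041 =  -  269041^1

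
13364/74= 6682/37 = 180.59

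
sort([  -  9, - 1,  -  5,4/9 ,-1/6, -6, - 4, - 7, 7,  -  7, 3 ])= [  -  9, - 7, - 7,-6, - 5, - 4, - 1,-1/6, 4/9, 3, 7 ]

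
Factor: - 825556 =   -  2^2*173^1*1193^1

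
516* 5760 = 2972160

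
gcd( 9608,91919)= 1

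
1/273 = 1/273 = 0.00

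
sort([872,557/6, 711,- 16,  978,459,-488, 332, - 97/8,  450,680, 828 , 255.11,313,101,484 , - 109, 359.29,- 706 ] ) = [ - 706, - 488, - 109, - 16, - 97/8,557/6, 101,255.11,313,332,359.29,450, 459,484,680, 711,828, 872,978 ] 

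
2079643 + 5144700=7224343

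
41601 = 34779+6822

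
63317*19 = 1203023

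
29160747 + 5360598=34521345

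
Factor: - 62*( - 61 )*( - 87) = - 329034 =- 2^1*3^1*29^1  *31^1* 61^1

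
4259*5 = 21295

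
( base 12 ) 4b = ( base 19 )32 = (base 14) 43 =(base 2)111011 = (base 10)59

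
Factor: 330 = 2^1 * 3^1*5^1*11^1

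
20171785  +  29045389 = 49217174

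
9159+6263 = 15422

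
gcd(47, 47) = 47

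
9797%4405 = 987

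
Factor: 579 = 3^1*193^1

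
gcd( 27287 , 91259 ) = 1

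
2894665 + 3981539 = 6876204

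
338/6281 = 338/6281 = 0.05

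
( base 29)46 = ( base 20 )62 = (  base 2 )1111010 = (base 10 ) 122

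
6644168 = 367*18104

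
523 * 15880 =8305240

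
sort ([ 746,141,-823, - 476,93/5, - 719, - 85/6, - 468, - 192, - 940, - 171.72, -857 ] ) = [-940, - 857, - 823,-719, - 476, - 468, - 192, - 171.72, - 85/6,  93/5, 141,746 ] 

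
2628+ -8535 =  - 5907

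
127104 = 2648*48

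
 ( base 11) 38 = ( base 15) 2B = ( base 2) 101001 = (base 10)41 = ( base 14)2D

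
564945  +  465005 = 1029950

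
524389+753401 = 1277790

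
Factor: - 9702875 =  - 5^3 * 7^1*13^1*853^1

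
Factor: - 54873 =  - 3^2*7^1*13^1*67^1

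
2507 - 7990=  - 5483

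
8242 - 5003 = 3239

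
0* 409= 0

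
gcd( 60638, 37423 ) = 1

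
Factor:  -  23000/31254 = -2^2*3^( - 1)*5^3*23^1*5209^( - 1) = - 11500/15627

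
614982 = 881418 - 266436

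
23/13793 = 23/13793 = 0.00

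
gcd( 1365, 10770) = 15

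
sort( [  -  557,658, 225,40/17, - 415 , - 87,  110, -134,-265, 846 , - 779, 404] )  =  [ - 779 , - 557, - 415, - 265, - 134, - 87, 40/17, 110, 225, 404,658,846 ]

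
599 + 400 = 999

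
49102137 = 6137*8001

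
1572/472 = 393/118 = 3.33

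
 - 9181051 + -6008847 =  - 15189898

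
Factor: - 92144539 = -17^1 * 5420267^1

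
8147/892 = 8147/892  =  9.13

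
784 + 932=1716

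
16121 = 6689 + 9432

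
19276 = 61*316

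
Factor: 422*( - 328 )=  - 2^4*41^1*211^1=- 138416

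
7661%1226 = 305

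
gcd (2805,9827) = 1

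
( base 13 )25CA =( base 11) 4074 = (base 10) 5405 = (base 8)12435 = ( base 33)4vq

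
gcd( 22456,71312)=8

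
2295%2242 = 53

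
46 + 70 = 116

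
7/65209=7/65209=0.00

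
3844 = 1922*2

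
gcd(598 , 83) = 1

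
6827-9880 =  -  3053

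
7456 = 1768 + 5688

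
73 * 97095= 7087935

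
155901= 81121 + 74780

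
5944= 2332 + 3612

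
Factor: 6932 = 2^2*1733^1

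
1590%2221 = 1590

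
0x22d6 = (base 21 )K4E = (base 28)BAE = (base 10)8918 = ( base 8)21326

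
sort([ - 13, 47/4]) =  [ - 13,47/4 ]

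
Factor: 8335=5^1*1667^1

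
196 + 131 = 327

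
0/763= 0 = 0.00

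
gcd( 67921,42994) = 7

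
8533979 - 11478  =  8522501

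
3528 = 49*72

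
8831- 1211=7620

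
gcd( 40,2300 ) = 20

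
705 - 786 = -81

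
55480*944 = 52373120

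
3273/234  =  1091/78 = 13.99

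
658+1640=2298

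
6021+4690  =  10711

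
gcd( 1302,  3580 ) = 2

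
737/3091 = 67/281=0.24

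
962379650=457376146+505003504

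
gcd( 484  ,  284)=4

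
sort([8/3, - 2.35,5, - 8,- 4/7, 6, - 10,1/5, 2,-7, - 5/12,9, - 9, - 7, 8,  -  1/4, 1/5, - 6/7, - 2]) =[- 10,  -  9, -8, - 7, - 7, - 2.35, - 2, - 6/7, - 4/7, - 5/12, - 1/4, 1/5, 1/5, 2,8/3, 5,6,8, 9] 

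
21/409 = 21/409 = 0.05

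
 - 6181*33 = -203973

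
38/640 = 19/320 = 0.06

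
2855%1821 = 1034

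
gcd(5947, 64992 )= 1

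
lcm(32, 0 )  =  0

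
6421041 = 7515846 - 1094805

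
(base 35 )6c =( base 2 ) 11011110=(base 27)86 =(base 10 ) 222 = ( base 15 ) EC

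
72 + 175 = 247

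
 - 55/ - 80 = 11/16 =0.69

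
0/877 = 0   =  0.00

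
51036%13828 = 9552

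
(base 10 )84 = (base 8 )124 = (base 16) 54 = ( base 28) 30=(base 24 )3c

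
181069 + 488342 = 669411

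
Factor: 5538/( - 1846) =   -  3= -3^1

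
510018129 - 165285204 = 344732925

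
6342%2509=1324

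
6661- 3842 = 2819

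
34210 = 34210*1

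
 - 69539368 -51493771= - 121033139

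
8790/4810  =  879/481 = 1.83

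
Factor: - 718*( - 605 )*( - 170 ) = -73846300 = - 2^2*5^2*11^2*17^1*359^1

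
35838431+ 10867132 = 46705563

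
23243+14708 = 37951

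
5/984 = 5/984=0.01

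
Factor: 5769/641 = 3^2 = 9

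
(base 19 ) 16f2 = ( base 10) 9312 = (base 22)J56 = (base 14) 3572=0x2460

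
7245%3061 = 1123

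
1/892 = 1/892 = 0.00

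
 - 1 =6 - 7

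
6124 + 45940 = 52064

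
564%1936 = 564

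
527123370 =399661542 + 127461828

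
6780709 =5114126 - -1666583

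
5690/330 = 569/33 = 17.24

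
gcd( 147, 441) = 147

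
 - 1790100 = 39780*(-45) 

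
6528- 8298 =-1770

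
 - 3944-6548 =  - 10492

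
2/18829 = 2/18829=   0.00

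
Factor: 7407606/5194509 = 2^1 * 19^1*29^ ( - 1 )  *181^1*359^1*59707^(-1 ) = 2469202/1731503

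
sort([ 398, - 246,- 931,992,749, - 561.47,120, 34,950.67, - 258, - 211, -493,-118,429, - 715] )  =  [ - 931, - 715, - 561.47, - 493, - 258, - 246, - 211, - 118, 34,120, 398,429 , 749,950.67,992] 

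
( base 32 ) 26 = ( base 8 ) 106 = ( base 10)70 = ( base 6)154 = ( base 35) 20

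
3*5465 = 16395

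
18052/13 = 18052/13 = 1388.62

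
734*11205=8224470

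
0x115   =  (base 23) C1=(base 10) 277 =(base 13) 184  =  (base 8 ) 425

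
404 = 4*101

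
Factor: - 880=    - 2^4*5^1*11^1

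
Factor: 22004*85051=2^2*17^1*5003^1*5501^1 = 1871462204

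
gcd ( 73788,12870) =858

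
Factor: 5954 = 2^1*13^1*229^1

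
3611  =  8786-5175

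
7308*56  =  409248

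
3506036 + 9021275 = 12527311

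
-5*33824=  - 169120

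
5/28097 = 5/28097 = 0.00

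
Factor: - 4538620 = - 2^2 * 5^1*257^1*883^1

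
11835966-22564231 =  -10728265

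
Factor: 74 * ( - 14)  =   - 1036 = - 2^2*7^1*37^1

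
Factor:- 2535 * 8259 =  - 3^2*5^1*13^2*2753^1 = - 20936565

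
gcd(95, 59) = 1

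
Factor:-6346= - 2^1*19^1*167^1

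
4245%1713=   819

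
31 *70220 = 2176820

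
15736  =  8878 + 6858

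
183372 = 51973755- 51790383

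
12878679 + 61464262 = 74342941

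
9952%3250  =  202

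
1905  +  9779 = 11684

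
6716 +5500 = 12216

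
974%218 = 102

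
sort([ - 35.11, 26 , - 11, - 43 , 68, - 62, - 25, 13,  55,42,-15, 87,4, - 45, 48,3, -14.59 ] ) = [ - 62, - 45, - 43, - 35.11, - 25,-15, - 14.59, - 11,3, 4, 13,26,42, 48, 55,68,87]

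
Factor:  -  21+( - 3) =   -  2^3* 3^1 = - 24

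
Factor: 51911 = 23^1 * 37^1 * 61^1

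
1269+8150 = 9419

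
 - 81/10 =  -  9 + 9/10 = - 8.10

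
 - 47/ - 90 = 47/90  =  0.52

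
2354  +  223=2577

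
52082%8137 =3260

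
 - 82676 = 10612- 93288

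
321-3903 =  - 3582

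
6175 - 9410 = - 3235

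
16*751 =12016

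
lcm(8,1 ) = 8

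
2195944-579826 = 1616118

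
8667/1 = 8667 = 8667.00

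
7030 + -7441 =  - 411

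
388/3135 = 388/3135 = 0.12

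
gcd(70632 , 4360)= 872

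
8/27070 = 4/13535 = 0.00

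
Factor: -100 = -2^2*5^2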